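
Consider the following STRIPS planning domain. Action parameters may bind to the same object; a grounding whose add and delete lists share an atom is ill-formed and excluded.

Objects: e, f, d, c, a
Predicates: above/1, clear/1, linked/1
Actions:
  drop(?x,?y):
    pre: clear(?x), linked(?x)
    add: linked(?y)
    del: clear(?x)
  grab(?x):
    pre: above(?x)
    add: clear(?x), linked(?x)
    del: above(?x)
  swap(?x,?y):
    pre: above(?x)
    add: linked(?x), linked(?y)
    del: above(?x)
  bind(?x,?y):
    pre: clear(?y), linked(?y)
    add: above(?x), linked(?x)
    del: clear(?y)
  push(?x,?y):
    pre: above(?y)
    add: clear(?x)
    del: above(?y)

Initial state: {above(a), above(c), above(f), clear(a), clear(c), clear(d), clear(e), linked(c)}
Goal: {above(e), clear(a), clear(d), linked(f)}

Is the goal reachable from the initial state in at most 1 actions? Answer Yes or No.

No

1. grab(f)  →  {above(a), above(c), clear(a), clear(c), clear(d), clear(e), clear(f), linked(c), linked(f)}
2. bind(e,f)  →  {above(a), above(c), above(e), clear(a), clear(c), clear(d), clear(e), linked(c), linked(e), linked(f)}
optimal plan length = 2; 2 > 1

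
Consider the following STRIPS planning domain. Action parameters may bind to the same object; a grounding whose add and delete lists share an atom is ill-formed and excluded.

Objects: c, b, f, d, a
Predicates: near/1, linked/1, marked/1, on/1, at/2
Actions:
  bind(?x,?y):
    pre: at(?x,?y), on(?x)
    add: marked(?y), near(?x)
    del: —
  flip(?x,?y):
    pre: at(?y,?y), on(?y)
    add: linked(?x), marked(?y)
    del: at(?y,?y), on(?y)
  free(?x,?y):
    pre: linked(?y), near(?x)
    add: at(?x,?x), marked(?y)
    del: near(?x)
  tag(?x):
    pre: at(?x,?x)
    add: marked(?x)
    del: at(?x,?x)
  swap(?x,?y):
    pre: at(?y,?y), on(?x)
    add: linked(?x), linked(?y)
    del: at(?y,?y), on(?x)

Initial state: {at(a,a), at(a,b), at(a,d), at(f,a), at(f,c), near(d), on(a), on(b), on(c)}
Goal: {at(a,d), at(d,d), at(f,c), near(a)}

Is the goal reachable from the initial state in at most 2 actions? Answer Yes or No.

1. bind(a,b)  →  {at(a,a), at(a,b), at(a,d), at(f,a), at(f,c), marked(b), near(a), near(d), on(a), on(b), on(c)}
2. flip(c,a)  →  {at(a,b), at(a,d), at(f,a), at(f,c), linked(c), marked(a), marked(b), near(a), near(d), on(b), on(c)}
3. free(d,c)  →  {at(a,b), at(a,d), at(d,d), at(f,a), at(f,c), linked(c), marked(a), marked(b), marked(c), near(a), on(b), on(c)}
optimal plan length = 3; 3 > 2

No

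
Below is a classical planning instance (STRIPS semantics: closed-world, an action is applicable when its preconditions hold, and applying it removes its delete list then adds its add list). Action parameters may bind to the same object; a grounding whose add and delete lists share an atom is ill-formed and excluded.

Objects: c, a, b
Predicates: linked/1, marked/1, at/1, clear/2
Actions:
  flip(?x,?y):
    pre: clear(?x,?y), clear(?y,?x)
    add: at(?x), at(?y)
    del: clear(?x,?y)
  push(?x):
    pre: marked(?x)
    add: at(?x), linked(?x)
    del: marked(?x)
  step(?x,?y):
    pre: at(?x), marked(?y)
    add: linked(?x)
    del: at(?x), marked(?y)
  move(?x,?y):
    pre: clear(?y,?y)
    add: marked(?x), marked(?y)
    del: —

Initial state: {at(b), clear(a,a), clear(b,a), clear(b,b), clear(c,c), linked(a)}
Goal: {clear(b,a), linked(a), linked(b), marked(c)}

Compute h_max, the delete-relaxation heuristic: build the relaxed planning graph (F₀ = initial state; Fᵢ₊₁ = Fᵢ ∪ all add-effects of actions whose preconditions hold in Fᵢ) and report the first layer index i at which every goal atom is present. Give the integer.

F0 = init (6 atoms)
F1 = F0 ∪ {at(a), at(c), marked(a), marked(b), marked(c)}  (11 atoms)
F2 = F1 ∪ {linked(b), linked(c)}  (13 atoms)
goal ⊆ F2  ⇒  h_max = 2

2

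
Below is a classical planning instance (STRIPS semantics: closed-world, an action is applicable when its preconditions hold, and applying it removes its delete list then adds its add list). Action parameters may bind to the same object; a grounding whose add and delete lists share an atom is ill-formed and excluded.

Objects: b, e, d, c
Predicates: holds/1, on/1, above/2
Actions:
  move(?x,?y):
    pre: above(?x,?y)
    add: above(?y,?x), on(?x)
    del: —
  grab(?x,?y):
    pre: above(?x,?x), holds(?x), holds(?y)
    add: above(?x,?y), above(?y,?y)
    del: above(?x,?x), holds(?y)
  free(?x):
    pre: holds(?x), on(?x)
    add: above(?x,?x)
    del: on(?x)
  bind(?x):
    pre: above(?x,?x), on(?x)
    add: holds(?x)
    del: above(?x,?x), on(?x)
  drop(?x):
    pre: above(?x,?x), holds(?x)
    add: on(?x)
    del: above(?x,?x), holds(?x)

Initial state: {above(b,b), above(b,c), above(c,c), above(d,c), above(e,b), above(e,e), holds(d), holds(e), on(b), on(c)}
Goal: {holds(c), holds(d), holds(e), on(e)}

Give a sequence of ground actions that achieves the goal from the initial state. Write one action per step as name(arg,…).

1. move(e,b)  →  {above(b,b), above(b,c), above(b,e), above(c,c), above(d,c), above(e,b), above(e,e), holds(d), holds(e), on(b), on(c), on(e)}
2. bind(c)  →  {above(b,b), above(b,c), above(b,e), above(d,c), above(e,b), above(e,e), holds(c), holds(d), holds(e), on(b), on(e)}

move(e,b); bind(c)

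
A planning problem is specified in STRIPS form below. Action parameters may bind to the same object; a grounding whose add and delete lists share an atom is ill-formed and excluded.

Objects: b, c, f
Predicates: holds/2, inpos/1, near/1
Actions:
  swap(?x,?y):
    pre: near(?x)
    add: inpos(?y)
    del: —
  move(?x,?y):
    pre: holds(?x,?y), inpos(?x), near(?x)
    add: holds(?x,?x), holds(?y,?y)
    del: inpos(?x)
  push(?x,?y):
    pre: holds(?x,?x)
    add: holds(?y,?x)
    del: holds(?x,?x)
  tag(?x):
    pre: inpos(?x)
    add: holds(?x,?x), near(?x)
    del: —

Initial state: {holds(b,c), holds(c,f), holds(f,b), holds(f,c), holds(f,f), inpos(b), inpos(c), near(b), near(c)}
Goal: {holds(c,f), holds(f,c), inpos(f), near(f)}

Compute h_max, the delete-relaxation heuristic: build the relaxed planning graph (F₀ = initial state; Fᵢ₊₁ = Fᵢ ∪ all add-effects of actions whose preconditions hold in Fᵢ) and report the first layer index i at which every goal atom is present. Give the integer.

2

F0 = init (9 atoms)
F1 = F0 ∪ {holds(b,b), holds(b,f), holds(c,c), inpos(f)}  (13 atoms)
F2 = F1 ∪ {holds(c,b), near(f)}  (15 atoms)
goal ⊆ F2  ⇒  h_max = 2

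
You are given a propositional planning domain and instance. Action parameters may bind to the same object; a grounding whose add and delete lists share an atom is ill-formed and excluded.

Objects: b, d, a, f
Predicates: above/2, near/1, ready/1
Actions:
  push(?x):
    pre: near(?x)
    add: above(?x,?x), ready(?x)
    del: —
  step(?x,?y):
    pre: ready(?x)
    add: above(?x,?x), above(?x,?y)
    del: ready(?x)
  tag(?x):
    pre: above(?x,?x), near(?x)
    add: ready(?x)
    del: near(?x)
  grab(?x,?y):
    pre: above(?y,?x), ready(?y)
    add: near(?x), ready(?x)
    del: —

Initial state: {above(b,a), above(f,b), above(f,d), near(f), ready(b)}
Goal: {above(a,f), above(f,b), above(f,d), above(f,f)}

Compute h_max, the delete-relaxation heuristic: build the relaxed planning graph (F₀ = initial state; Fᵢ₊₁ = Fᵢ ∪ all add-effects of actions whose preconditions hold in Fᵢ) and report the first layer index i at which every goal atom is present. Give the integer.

2

F0 = init (5 atoms)
F1 = F0 ∪ {above(b,b), above(b,d), above(b,f), above(f,f), near(a), ready(a), ready(f)}  (12 atoms)
F2 = F1 ∪ {above(a,a), above(a,b), above(a,d), above(a,f), above(f,a), near(b), near(d), ready(d)}  (20 atoms)
goal ⊆ F2  ⇒  h_max = 2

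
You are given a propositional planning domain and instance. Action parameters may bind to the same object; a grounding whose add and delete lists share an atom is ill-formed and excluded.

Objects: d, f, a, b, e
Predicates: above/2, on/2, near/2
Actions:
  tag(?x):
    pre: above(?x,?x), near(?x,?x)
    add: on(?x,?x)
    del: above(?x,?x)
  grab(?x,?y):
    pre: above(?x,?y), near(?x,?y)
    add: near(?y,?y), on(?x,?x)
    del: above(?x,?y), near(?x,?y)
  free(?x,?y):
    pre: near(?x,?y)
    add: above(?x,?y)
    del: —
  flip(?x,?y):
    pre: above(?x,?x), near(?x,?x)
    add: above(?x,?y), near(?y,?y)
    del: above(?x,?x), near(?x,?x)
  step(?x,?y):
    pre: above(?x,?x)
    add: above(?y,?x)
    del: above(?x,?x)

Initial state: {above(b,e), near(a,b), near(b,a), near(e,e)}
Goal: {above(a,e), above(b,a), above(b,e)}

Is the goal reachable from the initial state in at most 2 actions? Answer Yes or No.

No

1. free(b,a)  →  {above(b,a), above(b,e), near(a,b), near(b,a), near(e,e)}
2. free(e,e)  →  {above(b,a), above(b,e), above(e,e), near(a,b), near(b,a), near(e,e)}
3. step(e,a)  →  {above(a,e), above(b,a), above(b,e), near(a,b), near(b,a), near(e,e)}
optimal plan length = 3; 3 > 2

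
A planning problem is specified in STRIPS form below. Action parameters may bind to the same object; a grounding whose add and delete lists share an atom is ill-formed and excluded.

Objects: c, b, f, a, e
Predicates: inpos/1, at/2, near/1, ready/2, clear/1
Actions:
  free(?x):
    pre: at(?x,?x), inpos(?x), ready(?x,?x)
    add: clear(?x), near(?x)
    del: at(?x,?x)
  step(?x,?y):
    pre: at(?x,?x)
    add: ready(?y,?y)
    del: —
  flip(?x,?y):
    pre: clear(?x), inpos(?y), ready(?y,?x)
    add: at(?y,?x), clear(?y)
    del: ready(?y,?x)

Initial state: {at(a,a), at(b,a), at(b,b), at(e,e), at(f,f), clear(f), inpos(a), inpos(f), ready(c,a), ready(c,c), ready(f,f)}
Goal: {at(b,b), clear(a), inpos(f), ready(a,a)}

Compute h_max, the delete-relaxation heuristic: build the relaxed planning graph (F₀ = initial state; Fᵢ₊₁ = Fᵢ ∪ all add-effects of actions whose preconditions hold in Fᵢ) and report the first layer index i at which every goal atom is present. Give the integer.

F0 = init (11 atoms)
F1 = F0 ∪ {near(f), ready(a,a), ready(b,b), ready(e,e)}  (15 atoms)
F2 = F1 ∪ {clear(a), near(a)}  (17 atoms)
goal ⊆ F2  ⇒  h_max = 2

2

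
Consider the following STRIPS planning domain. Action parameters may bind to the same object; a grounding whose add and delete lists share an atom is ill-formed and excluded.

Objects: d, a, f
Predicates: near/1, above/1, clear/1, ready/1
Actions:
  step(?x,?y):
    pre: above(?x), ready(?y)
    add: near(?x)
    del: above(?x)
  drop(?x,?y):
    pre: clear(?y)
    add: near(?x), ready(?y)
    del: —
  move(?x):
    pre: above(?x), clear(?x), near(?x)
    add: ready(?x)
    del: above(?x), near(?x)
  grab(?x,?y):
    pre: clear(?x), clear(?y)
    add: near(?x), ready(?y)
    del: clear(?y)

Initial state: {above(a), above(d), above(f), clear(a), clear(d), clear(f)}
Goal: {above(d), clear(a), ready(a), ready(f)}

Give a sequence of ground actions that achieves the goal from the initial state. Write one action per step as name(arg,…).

1. drop(d,a)  →  {above(a), above(d), above(f), clear(a), clear(d), clear(f), near(d), ready(a)}
2. drop(d,f)  →  {above(a), above(d), above(f), clear(a), clear(d), clear(f), near(d), ready(a), ready(f)}

drop(d,a); drop(d,f)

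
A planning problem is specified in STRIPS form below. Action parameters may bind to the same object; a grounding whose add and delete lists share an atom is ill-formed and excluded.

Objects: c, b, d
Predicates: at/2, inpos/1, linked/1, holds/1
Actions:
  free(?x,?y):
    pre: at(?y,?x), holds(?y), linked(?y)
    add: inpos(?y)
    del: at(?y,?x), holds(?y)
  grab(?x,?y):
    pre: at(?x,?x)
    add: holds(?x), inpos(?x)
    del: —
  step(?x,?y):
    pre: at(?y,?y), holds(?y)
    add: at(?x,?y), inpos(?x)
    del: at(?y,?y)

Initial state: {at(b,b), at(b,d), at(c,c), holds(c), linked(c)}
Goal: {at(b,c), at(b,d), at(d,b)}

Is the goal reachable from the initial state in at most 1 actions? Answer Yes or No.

No

1. grab(b,c)  →  {at(b,b), at(b,d), at(c,c), holds(b), holds(c), inpos(b), linked(c)}
2. step(b,c)  →  {at(b,b), at(b,c), at(b,d), holds(b), holds(c), inpos(b), linked(c)}
3. step(d,b)  →  {at(b,c), at(b,d), at(d,b), holds(b), holds(c), inpos(b), inpos(d), linked(c)}
optimal plan length = 3; 3 > 1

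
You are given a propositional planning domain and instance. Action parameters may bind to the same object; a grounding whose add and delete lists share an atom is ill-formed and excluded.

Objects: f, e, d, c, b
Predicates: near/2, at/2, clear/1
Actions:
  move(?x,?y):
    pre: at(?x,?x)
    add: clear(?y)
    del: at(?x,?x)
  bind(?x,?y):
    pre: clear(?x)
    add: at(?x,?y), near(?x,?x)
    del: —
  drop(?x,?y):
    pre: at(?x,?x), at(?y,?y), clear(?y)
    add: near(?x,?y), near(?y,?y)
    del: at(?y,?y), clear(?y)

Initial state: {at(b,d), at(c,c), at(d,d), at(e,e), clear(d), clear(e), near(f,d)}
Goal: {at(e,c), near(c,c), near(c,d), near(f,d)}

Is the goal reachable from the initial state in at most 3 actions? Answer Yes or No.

No

1. move(e,c)  →  {at(b,d), at(c,c), at(d,d), clear(c), clear(d), clear(e), near(f,d)}
2. bind(e,c)  →  {at(b,d), at(c,c), at(d,d), at(e,c), clear(c), clear(d), clear(e), near(e,e), near(f,d)}
3. bind(c,f)  →  {at(b,d), at(c,c), at(c,f), at(d,d), at(e,c), clear(c), clear(d), clear(e), near(c,c), near(e,e), near(f,d)}
4. drop(c,d)  →  {at(b,d), at(c,c), at(c,f), at(e,c), clear(c), clear(e), near(c,c), near(c,d), near(d,d), near(e,e), near(f,d)}
optimal plan length = 4; 4 > 3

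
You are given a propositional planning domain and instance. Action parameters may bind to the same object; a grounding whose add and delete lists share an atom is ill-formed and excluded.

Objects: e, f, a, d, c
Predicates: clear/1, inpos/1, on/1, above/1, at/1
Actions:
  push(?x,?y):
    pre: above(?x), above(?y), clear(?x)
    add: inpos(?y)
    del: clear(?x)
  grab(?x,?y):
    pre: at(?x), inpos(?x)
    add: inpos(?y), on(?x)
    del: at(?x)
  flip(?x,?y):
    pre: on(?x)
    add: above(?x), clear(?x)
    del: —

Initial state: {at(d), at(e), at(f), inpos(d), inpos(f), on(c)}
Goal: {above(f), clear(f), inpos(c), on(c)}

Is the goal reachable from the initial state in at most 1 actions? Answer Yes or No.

No

1. grab(f,c)  →  {at(d), at(e), inpos(c), inpos(d), inpos(f), on(c), on(f)}
2. flip(f,e)  →  {above(f), at(d), at(e), clear(f), inpos(c), inpos(d), inpos(f), on(c), on(f)}
optimal plan length = 2; 2 > 1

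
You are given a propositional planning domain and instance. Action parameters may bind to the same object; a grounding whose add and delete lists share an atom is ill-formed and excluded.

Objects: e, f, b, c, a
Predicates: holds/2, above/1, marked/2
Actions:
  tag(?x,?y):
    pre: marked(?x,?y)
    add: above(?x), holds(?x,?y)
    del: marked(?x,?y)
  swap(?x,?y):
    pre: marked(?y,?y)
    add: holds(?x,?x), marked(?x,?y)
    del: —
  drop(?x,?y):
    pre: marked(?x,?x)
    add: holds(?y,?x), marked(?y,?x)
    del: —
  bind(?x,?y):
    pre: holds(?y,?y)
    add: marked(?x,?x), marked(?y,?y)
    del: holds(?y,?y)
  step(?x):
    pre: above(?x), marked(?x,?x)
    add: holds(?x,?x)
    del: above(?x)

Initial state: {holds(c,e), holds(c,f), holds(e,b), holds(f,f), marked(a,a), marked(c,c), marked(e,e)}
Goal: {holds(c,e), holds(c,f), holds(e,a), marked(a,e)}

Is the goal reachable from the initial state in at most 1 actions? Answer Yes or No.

No

1. swap(a,e)  →  {holds(a,a), holds(c,e), holds(c,f), holds(e,b), holds(f,f), marked(a,a), marked(a,e), marked(c,c), marked(e,e)}
2. drop(a,e)  →  {holds(a,a), holds(c,e), holds(c,f), holds(e,a), holds(e,b), holds(f,f), marked(a,a), marked(a,e), marked(c,c), marked(e,a), marked(e,e)}
optimal plan length = 2; 2 > 1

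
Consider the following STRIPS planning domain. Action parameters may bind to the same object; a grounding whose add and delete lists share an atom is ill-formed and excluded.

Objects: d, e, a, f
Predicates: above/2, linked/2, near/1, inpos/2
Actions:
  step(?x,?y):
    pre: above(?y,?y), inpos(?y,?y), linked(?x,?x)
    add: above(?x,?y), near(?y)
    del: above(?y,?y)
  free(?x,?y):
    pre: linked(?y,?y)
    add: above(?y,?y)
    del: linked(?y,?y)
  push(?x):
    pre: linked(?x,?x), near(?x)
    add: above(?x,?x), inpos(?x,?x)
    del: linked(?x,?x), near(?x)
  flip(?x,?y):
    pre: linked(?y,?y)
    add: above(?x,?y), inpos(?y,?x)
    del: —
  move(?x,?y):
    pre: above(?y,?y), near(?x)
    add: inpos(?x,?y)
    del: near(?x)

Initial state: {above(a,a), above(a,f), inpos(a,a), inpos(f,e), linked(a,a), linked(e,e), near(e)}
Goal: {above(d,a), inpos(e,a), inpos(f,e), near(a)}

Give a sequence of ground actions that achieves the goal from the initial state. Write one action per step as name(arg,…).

step(e,a); flip(d,a); flip(a,e)

1. step(e,a)  →  {above(a,f), above(e,a), inpos(a,a), inpos(f,e), linked(a,a), linked(e,e), near(a), near(e)}
2. flip(d,a)  →  {above(a,f), above(d,a), above(e,a), inpos(a,a), inpos(a,d), inpos(f,e), linked(a,a), linked(e,e), near(a), near(e)}
3. flip(a,e)  →  {above(a,e), above(a,f), above(d,a), above(e,a), inpos(a,a), inpos(a,d), inpos(e,a), inpos(f,e), linked(a,a), linked(e,e), near(a), near(e)}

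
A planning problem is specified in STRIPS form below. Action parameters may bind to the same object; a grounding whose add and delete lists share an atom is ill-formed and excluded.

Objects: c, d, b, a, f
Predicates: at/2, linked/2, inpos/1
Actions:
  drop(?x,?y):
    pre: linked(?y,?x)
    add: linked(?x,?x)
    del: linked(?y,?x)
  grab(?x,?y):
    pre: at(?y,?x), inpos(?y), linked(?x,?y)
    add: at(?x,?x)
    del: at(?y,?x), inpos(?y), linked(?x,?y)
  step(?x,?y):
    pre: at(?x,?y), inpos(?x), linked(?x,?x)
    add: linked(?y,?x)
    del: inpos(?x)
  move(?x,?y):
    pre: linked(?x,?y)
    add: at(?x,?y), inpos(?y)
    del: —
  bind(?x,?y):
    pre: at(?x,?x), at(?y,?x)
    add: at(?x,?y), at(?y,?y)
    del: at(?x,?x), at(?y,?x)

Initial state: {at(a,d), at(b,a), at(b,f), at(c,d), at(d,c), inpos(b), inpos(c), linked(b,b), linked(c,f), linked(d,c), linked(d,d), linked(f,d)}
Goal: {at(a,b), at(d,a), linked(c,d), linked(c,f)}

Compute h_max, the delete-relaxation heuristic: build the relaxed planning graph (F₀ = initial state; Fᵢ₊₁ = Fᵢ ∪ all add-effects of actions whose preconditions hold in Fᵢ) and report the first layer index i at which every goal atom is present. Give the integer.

2

F0 = init (12 atoms)
F1 = F0 ∪ {at(b,b), at(c,f), at(d,d), at(f,d), inpos(d), inpos(f), linked(a,b), linked(c,c), linked(f,b), linked(f,f)}  (22 atoms)
F2 = F1 ∪ {at(a,a), at(a,b), at(c,c), at(d,a), at(d,f), at(f,b), at(f,f), linked(c,d), linked(d,f), linked(f,c)}  (32 atoms)
goal ⊆ F2  ⇒  h_max = 2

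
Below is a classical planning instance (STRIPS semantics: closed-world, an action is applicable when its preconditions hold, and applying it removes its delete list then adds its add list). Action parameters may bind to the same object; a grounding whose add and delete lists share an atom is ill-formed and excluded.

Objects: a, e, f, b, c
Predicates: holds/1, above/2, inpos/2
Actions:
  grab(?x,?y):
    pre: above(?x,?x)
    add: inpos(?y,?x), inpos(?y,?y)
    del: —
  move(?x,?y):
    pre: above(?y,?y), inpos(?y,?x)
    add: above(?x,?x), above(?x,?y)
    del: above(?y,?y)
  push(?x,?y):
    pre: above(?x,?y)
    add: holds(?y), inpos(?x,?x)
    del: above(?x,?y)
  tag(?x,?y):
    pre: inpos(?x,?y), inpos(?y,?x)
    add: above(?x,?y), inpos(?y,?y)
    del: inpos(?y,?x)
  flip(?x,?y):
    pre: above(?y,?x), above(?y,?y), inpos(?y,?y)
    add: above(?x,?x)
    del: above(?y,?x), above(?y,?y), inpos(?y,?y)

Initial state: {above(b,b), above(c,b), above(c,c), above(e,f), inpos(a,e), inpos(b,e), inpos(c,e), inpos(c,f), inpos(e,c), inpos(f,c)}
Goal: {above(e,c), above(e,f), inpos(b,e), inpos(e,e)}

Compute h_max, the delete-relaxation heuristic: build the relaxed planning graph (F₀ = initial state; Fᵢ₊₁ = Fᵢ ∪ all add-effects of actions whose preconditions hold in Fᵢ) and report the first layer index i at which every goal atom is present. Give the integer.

F0 = init (10 atoms)
F1 = F0 ∪ {above(c,e), above(c,f), above(e,b), above(e,c), above(e,e), above(f,c), above(f,f), holds(b), holds(c), holds(f), inpos(a,a), inpos(a,b), inpos(a,c), inpos(b,b), inpos(b,c), inpos(c,b), inpos(c,c), inpos(e,b), inpos(e,e), inpos(f,b), inpos(f,f)}  (31 atoms)
goal ⊆ F1  ⇒  h_max = 1

1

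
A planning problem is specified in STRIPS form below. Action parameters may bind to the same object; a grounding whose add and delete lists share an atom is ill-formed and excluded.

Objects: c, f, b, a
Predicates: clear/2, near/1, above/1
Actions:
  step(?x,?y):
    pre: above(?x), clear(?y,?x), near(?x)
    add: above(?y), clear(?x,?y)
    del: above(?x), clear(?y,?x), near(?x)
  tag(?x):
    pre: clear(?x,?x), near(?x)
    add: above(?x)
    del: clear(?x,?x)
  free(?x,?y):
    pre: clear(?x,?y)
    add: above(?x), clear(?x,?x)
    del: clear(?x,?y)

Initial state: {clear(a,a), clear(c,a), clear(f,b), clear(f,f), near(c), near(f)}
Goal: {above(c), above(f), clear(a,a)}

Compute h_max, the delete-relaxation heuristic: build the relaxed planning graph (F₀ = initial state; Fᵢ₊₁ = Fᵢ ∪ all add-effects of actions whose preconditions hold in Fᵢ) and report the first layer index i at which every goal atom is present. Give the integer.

1

F0 = init (6 atoms)
F1 = F0 ∪ {above(c), above(f), clear(c,c)}  (9 atoms)
goal ⊆ F1  ⇒  h_max = 1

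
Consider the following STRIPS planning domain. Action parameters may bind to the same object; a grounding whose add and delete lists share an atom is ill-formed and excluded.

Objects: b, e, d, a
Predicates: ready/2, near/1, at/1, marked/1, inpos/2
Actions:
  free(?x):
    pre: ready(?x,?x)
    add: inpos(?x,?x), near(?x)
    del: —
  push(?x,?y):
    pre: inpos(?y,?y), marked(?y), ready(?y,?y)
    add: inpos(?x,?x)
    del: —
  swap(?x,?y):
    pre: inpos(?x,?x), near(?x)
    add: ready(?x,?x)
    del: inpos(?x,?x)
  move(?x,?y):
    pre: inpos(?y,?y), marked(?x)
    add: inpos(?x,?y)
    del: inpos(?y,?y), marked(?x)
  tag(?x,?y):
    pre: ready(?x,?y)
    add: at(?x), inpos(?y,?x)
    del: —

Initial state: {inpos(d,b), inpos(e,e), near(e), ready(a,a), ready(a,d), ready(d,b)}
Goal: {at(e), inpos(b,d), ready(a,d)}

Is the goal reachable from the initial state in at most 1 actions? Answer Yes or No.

No

1. swap(e,b)  →  {inpos(d,b), near(e), ready(a,a), ready(a,d), ready(d,b), ready(e,e)}
2. tag(e,e)  →  {at(e), inpos(d,b), inpos(e,e), near(e), ready(a,a), ready(a,d), ready(d,b), ready(e,e)}
3. tag(d,b)  →  {at(d), at(e), inpos(b,d), inpos(d,b), inpos(e,e), near(e), ready(a,a), ready(a,d), ready(d,b), ready(e,e)}
optimal plan length = 3; 3 > 1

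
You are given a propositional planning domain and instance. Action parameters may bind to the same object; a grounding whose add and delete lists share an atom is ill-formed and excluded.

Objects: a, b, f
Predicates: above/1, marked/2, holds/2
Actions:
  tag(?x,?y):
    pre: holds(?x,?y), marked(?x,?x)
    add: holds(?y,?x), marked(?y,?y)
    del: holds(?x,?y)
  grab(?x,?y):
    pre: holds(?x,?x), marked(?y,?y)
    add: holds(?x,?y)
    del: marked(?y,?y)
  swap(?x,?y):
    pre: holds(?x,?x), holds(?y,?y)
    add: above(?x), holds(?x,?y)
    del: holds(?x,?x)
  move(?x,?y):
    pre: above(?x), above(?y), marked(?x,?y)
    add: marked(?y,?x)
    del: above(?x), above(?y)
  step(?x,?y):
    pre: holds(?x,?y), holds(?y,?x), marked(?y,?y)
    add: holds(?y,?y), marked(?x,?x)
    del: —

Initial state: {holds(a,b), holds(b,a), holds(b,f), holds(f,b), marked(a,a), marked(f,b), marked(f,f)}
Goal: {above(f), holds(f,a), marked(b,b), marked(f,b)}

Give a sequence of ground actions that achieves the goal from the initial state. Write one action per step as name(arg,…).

step(b,a); step(b,f); swap(f,a)

1. step(b,a)  →  {holds(a,a), holds(a,b), holds(b,a), holds(b,f), holds(f,b), marked(a,a), marked(b,b), marked(f,b), marked(f,f)}
2. step(b,f)  →  {holds(a,a), holds(a,b), holds(b,a), holds(b,f), holds(f,b), holds(f,f), marked(a,a), marked(b,b), marked(f,b), marked(f,f)}
3. swap(f,a)  →  {above(f), holds(a,a), holds(a,b), holds(b,a), holds(b,f), holds(f,a), holds(f,b), marked(a,a), marked(b,b), marked(f,b), marked(f,f)}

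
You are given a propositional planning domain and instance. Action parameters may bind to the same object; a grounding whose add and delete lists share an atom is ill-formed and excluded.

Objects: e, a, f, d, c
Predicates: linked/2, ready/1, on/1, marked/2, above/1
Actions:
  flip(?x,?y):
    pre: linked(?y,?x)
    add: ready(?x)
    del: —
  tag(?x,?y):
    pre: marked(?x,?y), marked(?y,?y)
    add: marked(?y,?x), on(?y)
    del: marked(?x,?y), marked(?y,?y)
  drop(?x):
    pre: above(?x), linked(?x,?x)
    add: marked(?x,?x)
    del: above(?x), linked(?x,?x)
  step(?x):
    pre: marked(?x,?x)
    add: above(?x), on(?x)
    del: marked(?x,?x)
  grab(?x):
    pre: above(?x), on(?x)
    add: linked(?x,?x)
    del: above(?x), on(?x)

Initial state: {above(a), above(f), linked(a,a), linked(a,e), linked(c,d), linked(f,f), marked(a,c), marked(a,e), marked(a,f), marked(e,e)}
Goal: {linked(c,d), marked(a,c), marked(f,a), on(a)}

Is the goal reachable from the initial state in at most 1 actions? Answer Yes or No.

No

1. drop(a)  →  {above(f), linked(a,e), linked(c,d), linked(f,f), marked(a,a), marked(a,c), marked(a,e), marked(a,f), marked(e,e)}
2. drop(f)  →  {linked(a,e), linked(c,d), marked(a,a), marked(a,c), marked(a,e), marked(a,f), marked(e,e), marked(f,f)}
3. tag(a,f)  →  {linked(a,e), linked(c,d), marked(a,a), marked(a,c), marked(a,e), marked(e,e), marked(f,a), on(f)}
4. step(a)  →  {above(a), linked(a,e), linked(c,d), marked(a,c), marked(a,e), marked(e,e), marked(f,a), on(a), on(f)}
optimal plan length = 4; 4 > 1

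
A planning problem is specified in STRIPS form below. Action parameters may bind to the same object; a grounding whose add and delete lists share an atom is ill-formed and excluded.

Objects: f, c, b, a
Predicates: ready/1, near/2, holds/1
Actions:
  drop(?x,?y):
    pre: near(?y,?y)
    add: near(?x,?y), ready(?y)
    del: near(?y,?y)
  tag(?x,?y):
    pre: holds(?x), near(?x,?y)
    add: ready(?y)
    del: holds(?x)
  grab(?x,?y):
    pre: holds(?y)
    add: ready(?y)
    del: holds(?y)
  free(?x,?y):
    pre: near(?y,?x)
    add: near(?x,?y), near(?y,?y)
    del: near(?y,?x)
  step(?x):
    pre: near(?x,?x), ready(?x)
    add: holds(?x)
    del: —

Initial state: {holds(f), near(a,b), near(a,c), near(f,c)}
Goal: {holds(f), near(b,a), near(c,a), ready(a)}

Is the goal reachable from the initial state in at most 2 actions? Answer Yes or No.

1. free(c,a)  →  {holds(f), near(a,a), near(a,b), near(c,a), near(f,c)}
2. drop(b,a)  →  {holds(f), near(a,b), near(b,a), near(c,a), near(f,c), ready(a)}
optimal plan length = 2; 2 ≤ 2

Yes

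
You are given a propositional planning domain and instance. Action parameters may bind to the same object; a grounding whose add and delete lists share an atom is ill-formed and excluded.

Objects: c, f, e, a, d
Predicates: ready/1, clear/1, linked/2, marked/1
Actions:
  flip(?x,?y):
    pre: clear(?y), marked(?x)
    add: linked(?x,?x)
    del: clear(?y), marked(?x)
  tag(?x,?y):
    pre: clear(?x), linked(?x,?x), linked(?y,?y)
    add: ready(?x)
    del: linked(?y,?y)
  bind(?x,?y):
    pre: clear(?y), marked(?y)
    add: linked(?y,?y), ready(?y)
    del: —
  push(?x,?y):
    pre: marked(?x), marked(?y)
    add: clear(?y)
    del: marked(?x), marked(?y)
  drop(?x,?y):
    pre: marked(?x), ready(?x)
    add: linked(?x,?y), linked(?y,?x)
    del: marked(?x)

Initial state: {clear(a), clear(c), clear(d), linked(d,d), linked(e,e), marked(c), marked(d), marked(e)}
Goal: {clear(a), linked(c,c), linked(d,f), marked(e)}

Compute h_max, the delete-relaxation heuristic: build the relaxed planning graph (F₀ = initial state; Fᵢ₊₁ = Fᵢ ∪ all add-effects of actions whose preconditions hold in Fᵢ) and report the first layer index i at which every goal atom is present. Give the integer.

F0 = init (8 atoms)
F1 = F0 ∪ {clear(e), linked(c,c), ready(c), ready(d)}  (12 atoms)
F2 = F1 ∪ {linked(a,c), linked(a,d), linked(c,a), linked(c,d), linked(c,e), linked(c,f), linked(d,a), linked(d,c), linked(d,e), linked(d,f), linked(e,c), linked(e,d), linked(f,c), linked(f,d), ready(e)}  (27 atoms)
goal ⊆ F2  ⇒  h_max = 2

2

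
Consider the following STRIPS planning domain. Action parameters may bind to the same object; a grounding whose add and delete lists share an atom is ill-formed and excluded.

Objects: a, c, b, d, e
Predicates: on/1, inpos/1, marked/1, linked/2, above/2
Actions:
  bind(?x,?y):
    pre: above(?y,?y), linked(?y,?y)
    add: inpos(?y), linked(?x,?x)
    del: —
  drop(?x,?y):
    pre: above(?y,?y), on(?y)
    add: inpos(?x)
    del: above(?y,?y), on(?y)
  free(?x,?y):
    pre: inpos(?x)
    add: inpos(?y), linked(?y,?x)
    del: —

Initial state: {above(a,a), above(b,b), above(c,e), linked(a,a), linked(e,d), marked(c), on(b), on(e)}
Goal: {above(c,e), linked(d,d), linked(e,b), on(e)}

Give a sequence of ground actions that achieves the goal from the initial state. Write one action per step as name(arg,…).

bind(b,a); bind(d,b); free(b,e)

1. bind(b,a)  →  {above(a,a), above(b,b), above(c,e), inpos(a), linked(a,a), linked(b,b), linked(e,d), marked(c), on(b), on(e)}
2. bind(d,b)  →  {above(a,a), above(b,b), above(c,e), inpos(a), inpos(b), linked(a,a), linked(b,b), linked(d,d), linked(e,d), marked(c), on(b), on(e)}
3. free(b,e)  →  {above(a,a), above(b,b), above(c,e), inpos(a), inpos(b), inpos(e), linked(a,a), linked(b,b), linked(d,d), linked(e,b), linked(e,d), marked(c), on(b), on(e)}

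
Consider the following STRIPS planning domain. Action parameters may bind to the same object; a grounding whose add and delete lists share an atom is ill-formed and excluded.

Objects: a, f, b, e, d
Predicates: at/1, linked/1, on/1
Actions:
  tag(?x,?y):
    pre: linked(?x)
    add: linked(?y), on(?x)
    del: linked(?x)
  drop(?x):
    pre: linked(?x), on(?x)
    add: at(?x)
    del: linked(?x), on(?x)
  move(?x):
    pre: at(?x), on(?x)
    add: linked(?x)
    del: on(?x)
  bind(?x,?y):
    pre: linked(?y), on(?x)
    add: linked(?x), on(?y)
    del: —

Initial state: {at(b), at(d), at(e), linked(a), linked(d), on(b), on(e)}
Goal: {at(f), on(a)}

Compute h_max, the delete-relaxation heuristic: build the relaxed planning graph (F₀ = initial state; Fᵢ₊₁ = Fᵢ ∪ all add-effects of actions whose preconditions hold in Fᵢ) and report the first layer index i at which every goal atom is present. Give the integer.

F0 = init (7 atoms)
F1 = F0 ∪ {linked(b), linked(e), linked(f), on(a), on(d)}  (12 atoms)
F2 = F1 ∪ {at(a), on(f)}  (14 atoms)
F3 = F2 ∪ {at(f)}  (15 atoms)
goal ⊆ F3  ⇒  h_max = 3

3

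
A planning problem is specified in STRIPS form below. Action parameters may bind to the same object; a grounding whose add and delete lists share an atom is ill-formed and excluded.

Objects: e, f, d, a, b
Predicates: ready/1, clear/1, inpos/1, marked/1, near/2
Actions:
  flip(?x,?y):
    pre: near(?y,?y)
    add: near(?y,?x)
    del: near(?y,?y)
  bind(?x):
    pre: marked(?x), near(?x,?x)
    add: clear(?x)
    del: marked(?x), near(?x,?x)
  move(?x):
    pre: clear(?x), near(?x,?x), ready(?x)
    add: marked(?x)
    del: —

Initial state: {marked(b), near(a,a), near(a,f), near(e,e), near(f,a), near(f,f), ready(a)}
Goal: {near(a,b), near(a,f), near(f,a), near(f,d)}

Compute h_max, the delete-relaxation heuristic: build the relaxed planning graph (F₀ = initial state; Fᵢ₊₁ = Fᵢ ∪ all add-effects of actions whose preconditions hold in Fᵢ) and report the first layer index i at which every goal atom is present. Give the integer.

1

F0 = init (7 atoms)
F1 = F0 ∪ {near(a,b), near(a,d), near(a,e), near(e,a), near(e,b), near(e,d), near(e,f), near(f,b), near(f,d), near(f,e)}  (17 atoms)
goal ⊆ F1  ⇒  h_max = 1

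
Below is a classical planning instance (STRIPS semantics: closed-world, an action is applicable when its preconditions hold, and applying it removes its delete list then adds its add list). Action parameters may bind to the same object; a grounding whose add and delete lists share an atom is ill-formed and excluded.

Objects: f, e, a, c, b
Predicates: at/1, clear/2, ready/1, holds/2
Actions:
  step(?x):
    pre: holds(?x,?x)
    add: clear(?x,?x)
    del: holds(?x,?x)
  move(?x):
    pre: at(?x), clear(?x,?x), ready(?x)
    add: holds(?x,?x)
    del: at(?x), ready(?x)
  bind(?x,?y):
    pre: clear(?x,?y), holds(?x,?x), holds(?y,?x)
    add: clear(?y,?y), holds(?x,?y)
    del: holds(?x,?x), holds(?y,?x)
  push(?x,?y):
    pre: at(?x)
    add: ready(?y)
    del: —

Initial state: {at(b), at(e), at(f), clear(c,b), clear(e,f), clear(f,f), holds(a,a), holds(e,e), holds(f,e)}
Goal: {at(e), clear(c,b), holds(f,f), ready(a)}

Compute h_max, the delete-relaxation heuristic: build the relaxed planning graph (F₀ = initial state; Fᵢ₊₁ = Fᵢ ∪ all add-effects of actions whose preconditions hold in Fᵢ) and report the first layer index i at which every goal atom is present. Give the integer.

F0 = init (9 atoms)
F1 = F0 ∪ {clear(a,a), clear(e,e), holds(e,f), ready(a), ready(b), ready(c), ready(e), ready(f)}  (17 atoms)
F2 = F1 ∪ {holds(f,f)}  (18 atoms)
goal ⊆ F2  ⇒  h_max = 2

2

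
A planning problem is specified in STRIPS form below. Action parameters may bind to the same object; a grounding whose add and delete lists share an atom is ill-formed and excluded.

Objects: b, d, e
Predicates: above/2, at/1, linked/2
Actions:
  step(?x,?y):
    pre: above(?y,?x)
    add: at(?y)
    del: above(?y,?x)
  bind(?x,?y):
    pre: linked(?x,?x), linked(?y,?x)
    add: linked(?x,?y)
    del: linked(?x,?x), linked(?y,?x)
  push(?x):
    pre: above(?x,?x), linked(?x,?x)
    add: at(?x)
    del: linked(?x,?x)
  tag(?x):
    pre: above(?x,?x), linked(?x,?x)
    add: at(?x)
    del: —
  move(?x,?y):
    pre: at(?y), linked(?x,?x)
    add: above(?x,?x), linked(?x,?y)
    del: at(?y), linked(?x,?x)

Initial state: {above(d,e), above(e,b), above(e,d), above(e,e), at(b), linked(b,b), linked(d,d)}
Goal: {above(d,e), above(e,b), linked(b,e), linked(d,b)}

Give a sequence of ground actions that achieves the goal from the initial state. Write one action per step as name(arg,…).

step(d,e); move(b,e); move(d,b)

1. step(d,e)  →  {above(d,e), above(e,b), above(e,e), at(b), at(e), linked(b,b), linked(d,d)}
2. move(b,e)  →  {above(b,b), above(d,e), above(e,b), above(e,e), at(b), linked(b,e), linked(d,d)}
3. move(d,b)  →  {above(b,b), above(d,d), above(d,e), above(e,b), above(e,e), linked(b,e), linked(d,b)}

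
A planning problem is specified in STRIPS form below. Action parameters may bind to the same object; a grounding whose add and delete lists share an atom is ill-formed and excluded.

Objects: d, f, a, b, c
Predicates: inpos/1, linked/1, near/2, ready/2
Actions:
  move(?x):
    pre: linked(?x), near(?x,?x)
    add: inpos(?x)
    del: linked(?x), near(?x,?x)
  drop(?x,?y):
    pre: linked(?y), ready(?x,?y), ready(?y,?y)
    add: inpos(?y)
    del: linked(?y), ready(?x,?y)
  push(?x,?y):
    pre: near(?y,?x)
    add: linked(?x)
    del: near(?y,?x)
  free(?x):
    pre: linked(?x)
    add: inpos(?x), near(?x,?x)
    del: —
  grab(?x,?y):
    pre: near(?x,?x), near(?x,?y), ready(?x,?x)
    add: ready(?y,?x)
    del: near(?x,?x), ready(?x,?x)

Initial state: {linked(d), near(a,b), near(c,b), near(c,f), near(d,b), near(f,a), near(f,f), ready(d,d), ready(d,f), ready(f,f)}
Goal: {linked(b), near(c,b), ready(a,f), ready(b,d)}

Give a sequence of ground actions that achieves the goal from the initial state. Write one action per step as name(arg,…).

1. push(b,a)  →  {linked(b), linked(d), near(c,b), near(c,f), near(d,b), near(f,a), near(f,f), ready(d,d), ready(d,f), ready(f,f)}
2. free(d)  →  {inpos(d), linked(b), linked(d), near(c,b), near(c,f), near(d,b), near(d,d), near(f,a), near(f,f), ready(d,d), ready(d,f), ready(f,f)}
3. grab(d,b)  →  {inpos(d), linked(b), linked(d), near(c,b), near(c,f), near(d,b), near(f,a), near(f,f), ready(b,d), ready(d,f), ready(f,f)}
4. grab(f,a)  →  {inpos(d), linked(b), linked(d), near(c,b), near(c,f), near(d,b), near(f,a), ready(a,f), ready(b,d), ready(d,f)}

push(b,a); free(d); grab(d,b); grab(f,a)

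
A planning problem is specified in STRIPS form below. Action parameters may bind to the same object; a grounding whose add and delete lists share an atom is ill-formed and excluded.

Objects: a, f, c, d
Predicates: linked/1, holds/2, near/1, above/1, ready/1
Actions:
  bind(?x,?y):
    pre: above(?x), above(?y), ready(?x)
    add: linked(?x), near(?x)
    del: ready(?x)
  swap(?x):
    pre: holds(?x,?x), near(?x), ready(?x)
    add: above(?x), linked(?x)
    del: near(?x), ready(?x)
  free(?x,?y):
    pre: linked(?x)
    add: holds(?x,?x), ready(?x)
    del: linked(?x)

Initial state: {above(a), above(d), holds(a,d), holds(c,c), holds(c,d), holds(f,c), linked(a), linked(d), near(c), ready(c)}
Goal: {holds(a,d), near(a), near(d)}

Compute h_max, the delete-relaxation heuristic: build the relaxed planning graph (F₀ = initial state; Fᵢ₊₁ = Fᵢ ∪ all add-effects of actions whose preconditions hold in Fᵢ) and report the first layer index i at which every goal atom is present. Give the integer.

2

F0 = init (10 atoms)
F1 = F0 ∪ {above(c), holds(a,a), holds(d,d), linked(c), ready(a), ready(d)}  (16 atoms)
F2 = F1 ∪ {near(a), near(d)}  (18 atoms)
goal ⊆ F2  ⇒  h_max = 2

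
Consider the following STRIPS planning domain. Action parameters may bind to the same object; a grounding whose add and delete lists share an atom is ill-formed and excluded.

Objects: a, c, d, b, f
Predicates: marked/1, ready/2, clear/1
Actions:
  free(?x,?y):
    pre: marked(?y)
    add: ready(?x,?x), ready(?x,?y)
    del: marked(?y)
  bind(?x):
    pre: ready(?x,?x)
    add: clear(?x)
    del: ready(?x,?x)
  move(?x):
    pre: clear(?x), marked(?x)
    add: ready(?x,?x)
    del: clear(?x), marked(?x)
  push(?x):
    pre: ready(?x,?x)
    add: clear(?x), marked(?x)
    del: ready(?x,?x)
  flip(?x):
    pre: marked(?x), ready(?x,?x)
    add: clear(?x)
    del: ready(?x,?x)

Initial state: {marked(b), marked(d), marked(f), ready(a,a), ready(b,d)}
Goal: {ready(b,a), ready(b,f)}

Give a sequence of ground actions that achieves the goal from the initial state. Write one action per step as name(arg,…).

free(b,f); push(a); free(b,a)

1. free(b,f)  →  {marked(b), marked(d), ready(a,a), ready(b,b), ready(b,d), ready(b,f)}
2. push(a)  →  {clear(a), marked(a), marked(b), marked(d), ready(b,b), ready(b,d), ready(b,f)}
3. free(b,a)  →  {clear(a), marked(b), marked(d), ready(b,a), ready(b,b), ready(b,d), ready(b,f)}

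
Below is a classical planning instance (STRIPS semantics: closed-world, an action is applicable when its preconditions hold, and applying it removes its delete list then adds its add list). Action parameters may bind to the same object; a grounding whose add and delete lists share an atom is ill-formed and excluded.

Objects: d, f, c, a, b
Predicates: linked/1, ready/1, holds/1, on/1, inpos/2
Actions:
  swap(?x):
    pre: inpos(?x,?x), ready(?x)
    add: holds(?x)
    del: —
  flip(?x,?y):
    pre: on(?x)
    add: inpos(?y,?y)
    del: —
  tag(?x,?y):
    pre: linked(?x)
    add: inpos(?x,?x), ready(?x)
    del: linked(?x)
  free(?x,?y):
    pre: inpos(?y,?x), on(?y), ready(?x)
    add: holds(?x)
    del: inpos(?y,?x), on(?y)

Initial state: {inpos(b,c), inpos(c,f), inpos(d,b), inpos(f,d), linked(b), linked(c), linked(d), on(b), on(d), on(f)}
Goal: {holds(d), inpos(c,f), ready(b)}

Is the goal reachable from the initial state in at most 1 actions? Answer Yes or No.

No

1. tag(d,d)  →  {inpos(b,c), inpos(c,f), inpos(d,b), inpos(d,d), inpos(f,d), linked(b), linked(c), on(b), on(d), on(f), ready(d)}
2. swap(d)  →  {holds(d), inpos(b,c), inpos(c,f), inpos(d,b), inpos(d,d), inpos(f,d), linked(b), linked(c), on(b), on(d), on(f), ready(d)}
3. tag(b,d)  →  {holds(d), inpos(b,b), inpos(b,c), inpos(c,f), inpos(d,b), inpos(d,d), inpos(f,d), linked(c), on(b), on(d), on(f), ready(b), ready(d)}
optimal plan length = 3; 3 > 1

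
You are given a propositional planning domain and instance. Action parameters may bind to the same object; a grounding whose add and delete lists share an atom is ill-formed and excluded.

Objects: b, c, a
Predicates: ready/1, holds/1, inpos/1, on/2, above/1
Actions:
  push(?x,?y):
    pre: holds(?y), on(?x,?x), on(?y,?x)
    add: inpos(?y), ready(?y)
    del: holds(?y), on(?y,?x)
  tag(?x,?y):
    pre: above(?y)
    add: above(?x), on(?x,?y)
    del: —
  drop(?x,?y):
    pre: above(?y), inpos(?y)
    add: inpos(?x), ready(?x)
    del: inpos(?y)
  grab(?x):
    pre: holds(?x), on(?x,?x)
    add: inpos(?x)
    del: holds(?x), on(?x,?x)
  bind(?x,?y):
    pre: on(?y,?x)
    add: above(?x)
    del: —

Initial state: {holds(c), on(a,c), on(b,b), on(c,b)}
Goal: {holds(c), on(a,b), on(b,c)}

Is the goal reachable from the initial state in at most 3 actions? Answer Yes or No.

1. bind(c,a)  →  {above(c), holds(c), on(a,c), on(b,b), on(c,b)}
2. tag(b,c)  →  {above(b), above(c), holds(c), on(a,c), on(b,b), on(b,c), on(c,b)}
3. tag(a,b)  →  {above(a), above(b), above(c), holds(c), on(a,b), on(a,c), on(b,b), on(b,c), on(c,b)}
optimal plan length = 3; 3 ≤ 3

Yes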